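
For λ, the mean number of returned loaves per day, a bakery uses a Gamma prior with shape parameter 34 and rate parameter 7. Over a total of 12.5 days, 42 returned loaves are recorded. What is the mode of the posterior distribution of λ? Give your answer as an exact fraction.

Total count 42 over total exposure 12.5 days.
Posterior: α' = 34 + 42 = 76, β' = 7 + 12.5 = 39/2.
Posterior mode = (α'−1)/β' = 75/(39/2) = 50/13.

50/13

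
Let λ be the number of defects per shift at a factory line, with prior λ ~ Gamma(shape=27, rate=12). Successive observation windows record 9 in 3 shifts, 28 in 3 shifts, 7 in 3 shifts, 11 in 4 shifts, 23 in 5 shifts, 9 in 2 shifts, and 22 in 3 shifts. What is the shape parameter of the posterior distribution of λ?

136

Total count: 9 + 28 + 7 + 11 + 23 + 9 + 22 = 109.
Total exposure: 3 + 3 + 3 + 4 + 5 + 2 + 3 = 23 shifts.
Conjugate update: add total count to the shape and total exposure to the rate, giving Gamma(136, 35).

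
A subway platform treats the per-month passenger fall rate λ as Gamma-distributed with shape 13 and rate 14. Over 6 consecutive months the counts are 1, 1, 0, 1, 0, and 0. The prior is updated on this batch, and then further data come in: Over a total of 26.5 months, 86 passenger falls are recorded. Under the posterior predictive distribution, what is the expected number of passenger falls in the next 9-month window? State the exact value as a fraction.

612/31

Total count: 1 + 1 + 0 + 1 + 0 + 0 = 3.
Total exposure: 6 months.
After the first batch: Gamma(13 + 3, 14 + 6) = Gamma(16, 20).
Total count 86 over total exposure 26.5 months.
After the second batch: Gamma(16 + 86, 20 + 26.5) = Gamma(102, 93/2).
Predictive mean over a 9-month window = T·E[λ|data] = 9·102/(93/2) = 612/31.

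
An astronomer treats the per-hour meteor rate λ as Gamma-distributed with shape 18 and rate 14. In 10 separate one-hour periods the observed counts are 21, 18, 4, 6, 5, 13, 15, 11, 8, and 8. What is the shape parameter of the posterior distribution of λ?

Total count: 21 + 18 + 4 + 6 + 5 + 13 + 15 + 11 + 8 + 8 = 109.
Total exposure: 10 hours.
Gamma(α, β) with Poisson data over total exposure Σt gives posterior Gamma(α+Σx, β+Σt) = Gamma(127, 24).

127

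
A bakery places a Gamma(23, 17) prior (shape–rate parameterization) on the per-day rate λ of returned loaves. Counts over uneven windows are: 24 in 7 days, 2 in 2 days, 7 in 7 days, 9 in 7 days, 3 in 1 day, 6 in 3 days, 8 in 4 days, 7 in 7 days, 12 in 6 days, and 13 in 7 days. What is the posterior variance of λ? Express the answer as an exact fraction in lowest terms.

Total count: 24 + 2 + 7 + 9 + 3 + 6 + 8 + 7 + 12 + 13 = 91.
Total exposure: 7 + 2 + 7 + 7 + 1 + 3 + 4 + 7 + 6 + 7 = 51 days.
By Gamma–Poisson conjugacy, the posterior is Gamma(α + Σx, β + Σt) = Gamma(23 + 91, 17 + 51) = Gamma(114, 68).
Posterior variance = α'/β'² = 114/4624 = 57/2312.

57/2312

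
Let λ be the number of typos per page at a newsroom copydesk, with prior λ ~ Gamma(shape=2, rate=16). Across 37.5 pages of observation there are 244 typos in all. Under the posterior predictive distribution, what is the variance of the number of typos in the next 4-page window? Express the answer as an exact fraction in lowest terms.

226320/11449

Total count 244 over total exposure 37.5 pages.
Posterior: α' = 2 + 244 = 246, β' = 16 + 37.5 = 107/2.
The posterior predictive for a window of length T is Negative Binomial with variance T·α'·(β'+T)/β'² = 4·246·(115/2)/(11449/4) = 226320/11449.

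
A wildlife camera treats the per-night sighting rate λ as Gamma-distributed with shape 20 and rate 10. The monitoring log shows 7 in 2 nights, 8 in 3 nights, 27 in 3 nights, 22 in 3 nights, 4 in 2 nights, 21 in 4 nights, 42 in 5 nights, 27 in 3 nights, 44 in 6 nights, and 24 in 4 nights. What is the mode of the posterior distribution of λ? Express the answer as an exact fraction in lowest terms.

Total count: 7 + 8 + 27 + 22 + 4 + 21 + 42 + 27 + 44 + 24 = 226.
Total exposure: 2 + 3 + 3 + 3 + 2 + 4 + 5 + 3 + 6 + 4 = 35 nights.
The Gamma prior is conjugate for the Poisson rate, so λ | data ~ Gamma(20+226, 10+35) = Gamma(246, 45).
Posterior mode = (α'−1)/β' = 245/45 = 49/9.

49/9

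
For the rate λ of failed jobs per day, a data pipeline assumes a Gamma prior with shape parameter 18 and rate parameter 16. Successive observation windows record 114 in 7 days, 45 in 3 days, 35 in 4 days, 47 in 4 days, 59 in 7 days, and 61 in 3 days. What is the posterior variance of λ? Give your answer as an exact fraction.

379/1936

Total count: 114 + 45 + 35 + 47 + 59 + 61 = 361.
Total exposure: 7 + 3 + 4 + 4 + 7 + 3 = 28 days.
Conjugate update: add total count to the shape and total exposure to the rate, giving Gamma(379, 44).
Posterior variance = α'/β'² = 379/1936.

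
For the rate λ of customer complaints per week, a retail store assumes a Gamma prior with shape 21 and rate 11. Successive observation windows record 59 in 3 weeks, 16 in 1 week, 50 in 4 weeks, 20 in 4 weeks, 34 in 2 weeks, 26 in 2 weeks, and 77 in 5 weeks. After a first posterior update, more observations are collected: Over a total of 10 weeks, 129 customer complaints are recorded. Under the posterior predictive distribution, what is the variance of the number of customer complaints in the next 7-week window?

Total count: 59 + 16 + 50 + 20 + 34 + 26 + 77 = 282.
Total exposure: 3 + 1 + 4 + 4 + 2 + 2 + 5 = 21 weeks.
After the first batch: Gamma(21 + 282, 11 + 21) = Gamma(303, 32).
Total count 129 over total exposure 10 weeks.
After the second batch: Gamma(303 + 129, 32 + 10) = Gamma(432, 42).
The posterior predictive for a window of length T is Negative Binomial with variance T·α'·(β'+T)/β'² = 7·432·49/1764 = 84.

84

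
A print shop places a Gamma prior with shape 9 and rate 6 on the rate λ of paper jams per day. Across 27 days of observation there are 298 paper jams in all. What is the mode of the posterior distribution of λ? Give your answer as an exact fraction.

102/11

Total count 298 over total exposure 27 days.
The Gamma prior is conjugate for the Poisson rate, so λ | data ~ Gamma(9+298, 6+27) = Gamma(307, 33).
Posterior mode = (α'−1)/β' = 306/33 = 102/11.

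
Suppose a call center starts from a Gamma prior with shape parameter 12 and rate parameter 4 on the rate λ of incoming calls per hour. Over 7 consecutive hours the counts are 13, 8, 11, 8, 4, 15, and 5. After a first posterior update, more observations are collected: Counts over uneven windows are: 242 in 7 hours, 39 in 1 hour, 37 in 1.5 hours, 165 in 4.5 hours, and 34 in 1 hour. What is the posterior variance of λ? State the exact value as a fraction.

Total count: 13 + 8 + 11 + 8 + 4 + 15 + 5 = 64.
Total exposure: 7 hours.
After the first batch: Gamma(12 + 64, 4 + 7) = Gamma(76, 11).
Total count: 242 + 39 + 37 + 165 + 34 = 517.
Total exposure: 7 + 1 + 1.5 + 4.5 + 1 = 15 hours.
After the second batch: Gamma(76 + 517, 11 + 15) = Gamma(593, 26).
Posterior variance = α'/β'² = 593/676.

593/676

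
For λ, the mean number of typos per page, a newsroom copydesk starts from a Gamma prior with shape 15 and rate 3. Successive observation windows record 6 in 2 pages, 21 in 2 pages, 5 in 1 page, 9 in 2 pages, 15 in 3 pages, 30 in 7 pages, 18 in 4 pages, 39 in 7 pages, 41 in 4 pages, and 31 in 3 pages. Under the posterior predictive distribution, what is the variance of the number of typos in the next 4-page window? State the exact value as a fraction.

9660/361

Total count: 6 + 21 + 5 + 9 + 15 + 30 + 18 + 39 + 41 + 31 = 215.
Total exposure: 2 + 2 + 1 + 2 + 3 + 7 + 4 + 7 + 4 + 3 = 35 pages.
Gamma(α, β) with Poisson data over total exposure Σt gives posterior Gamma(α+Σx, β+Σt) = Gamma(230, 38).
The posterior predictive for a window of length T is Negative Binomial with variance T·α'·(β'+T)/β'² = 4·230·42/1444 = 9660/361.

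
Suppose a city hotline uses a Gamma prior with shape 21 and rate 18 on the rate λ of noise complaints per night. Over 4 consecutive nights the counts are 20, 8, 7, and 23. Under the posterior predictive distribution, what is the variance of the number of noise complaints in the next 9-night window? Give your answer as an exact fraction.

Total count: 20 + 8 + 7 + 23 = 58.
Total exposure: 4 nights.
Posterior: α' = 21 + 58 = 79, β' = 18 + 4 = 22.
The posterior predictive for a window of length T is Negative Binomial with variance T·α'·(β'+T)/β'² = 9·79·31/484 = 22041/484.

22041/484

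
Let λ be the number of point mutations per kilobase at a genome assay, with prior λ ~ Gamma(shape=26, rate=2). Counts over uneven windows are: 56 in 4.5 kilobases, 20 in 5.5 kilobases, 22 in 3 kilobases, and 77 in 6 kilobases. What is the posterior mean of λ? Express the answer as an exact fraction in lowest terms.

67/7

Total count: 56 + 20 + 22 + 77 = 175.
Total exposure: 4.5 + 5.5 + 3 + 6 = 19 kilobases.
Conjugate update: add total count to the shape and total exposure to the rate, giving Gamma(201, 21).
Posterior mean = α'/β' = 201/21 = 67/7.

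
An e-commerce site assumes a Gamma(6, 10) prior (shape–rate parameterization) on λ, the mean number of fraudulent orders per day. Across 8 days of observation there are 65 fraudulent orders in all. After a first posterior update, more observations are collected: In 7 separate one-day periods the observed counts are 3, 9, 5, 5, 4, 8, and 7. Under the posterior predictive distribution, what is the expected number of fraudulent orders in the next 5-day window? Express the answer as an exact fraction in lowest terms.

112/5

Total count 65 over total exposure 8 days.
After the first batch: Gamma(6 + 65, 10 + 8) = Gamma(71, 18).
Total count: 3 + 9 + 5 + 5 + 4 + 8 + 7 = 41.
Total exposure: 7 days.
After the second batch: Gamma(71 + 41, 18 + 7) = Gamma(112, 25).
Predictive mean over a 5-day window = T·E[λ|data] = 5·112/25 = 112/5.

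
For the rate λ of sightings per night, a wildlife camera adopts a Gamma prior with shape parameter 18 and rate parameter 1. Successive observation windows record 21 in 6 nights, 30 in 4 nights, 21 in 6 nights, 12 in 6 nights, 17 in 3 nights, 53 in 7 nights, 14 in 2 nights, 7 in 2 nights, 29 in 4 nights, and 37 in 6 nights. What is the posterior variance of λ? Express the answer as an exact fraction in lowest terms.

259/2209

Total count: 21 + 30 + 21 + 12 + 17 + 53 + 14 + 7 + 29 + 37 = 241.
Total exposure: 6 + 4 + 6 + 6 + 3 + 7 + 2 + 2 + 4 + 6 = 46 nights.
The Gamma prior is conjugate for the Poisson rate, so λ | data ~ Gamma(18+241, 1+46) = Gamma(259, 47).
Posterior variance = α'/β'² = 259/2209.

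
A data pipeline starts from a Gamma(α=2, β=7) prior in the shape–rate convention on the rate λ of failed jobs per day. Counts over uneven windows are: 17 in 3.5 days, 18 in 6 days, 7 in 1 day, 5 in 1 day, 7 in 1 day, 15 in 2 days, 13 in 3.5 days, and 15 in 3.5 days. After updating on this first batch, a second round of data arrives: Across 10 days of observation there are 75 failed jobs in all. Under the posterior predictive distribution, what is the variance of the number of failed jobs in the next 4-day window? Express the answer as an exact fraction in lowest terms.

Total count: 17 + 18 + 7 + 5 + 7 + 15 + 13 + 15 = 97.
Total exposure: 3.5 + 6 + 1 + 1 + 1 + 2 + 3.5 + 3.5 = 21.5 days.
After the first batch: Gamma(2 + 97, 7 + 21.5) = Gamma(99, 57/2).
Total count 75 over total exposure 10 days.
After the second batch: Gamma(99 + 75, 57/2 + 10) = Gamma(174, 77/2).
The posterior predictive for a window of length T is Negative Binomial with variance T·α'·(β'+T)/β'² = 4·174·(85/2)/(5929/4) = 118320/5929.

118320/5929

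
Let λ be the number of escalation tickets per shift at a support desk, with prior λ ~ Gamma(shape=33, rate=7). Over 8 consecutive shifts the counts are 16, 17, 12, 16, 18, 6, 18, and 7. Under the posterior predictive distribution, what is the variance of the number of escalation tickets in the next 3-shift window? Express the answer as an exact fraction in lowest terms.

Total count: 16 + 17 + 12 + 16 + 18 + 6 + 18 + 7 = 110.
Total exposure: 8 shifts.
Gamma(α, β) with Poisson data over total exposure Σt gives posterior Gamma(α+Σx, β+Σt) = Gamma(143, 15).
The posterior predictive for a window of length T is Negative Binomial with variance T·α'·(β'+T)/β'² = 3·143·18/225 = 858/25.

858/25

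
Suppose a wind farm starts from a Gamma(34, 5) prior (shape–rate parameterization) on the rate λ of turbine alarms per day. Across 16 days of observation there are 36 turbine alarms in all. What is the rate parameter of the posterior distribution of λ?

21

Total count 36 over total exposure 16 days.
The Gamma prior is conjugate for the Poisson rate, so λ | data ~ Gamma(34+36, 5+16) = Gamma(70, 21).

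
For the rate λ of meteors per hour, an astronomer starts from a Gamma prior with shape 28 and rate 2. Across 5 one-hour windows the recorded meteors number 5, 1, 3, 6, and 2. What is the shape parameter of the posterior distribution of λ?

45

Total count: 5 + 1 + 3 + 6 + 2 = 17.
Total exposure: 5 hours.
Gamma(α, β) with Poisson data over total exposure Σt gives posterior Gamma(α+Σx, β+Σt) = Gamma(45, 7).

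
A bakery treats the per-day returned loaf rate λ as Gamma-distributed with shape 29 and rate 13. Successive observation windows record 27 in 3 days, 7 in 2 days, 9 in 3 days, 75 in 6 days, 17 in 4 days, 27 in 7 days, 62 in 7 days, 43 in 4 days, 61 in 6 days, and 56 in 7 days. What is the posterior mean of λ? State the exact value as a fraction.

Total count: 27 + 7 + 9 + 75 + 17 + 27 + 62 + 43 + 61 + 56 = 384.
Total exposure: 3 + 2 + 3 + 6 + 4 + 7 + 7 + 4 + 6 + 7 = 49 days.
By Gamma–Poisson conjugacy, the posterior is Gamma(α + Σx, β + Σt) = Gamma(29 + 384, 13 + 49) = Gamma(413, 62).
Posterior mean = α'/β' = 413/62.

413/62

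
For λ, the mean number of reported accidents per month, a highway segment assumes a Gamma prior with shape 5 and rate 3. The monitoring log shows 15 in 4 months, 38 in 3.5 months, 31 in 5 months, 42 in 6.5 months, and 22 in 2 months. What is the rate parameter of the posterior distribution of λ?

24

Total count: 15 + 38 + 31 + 42 + 22 = 148.
Total exposure: 4 + 3.5 + 5 + 6.5 + 2 = 21 months.
By Gamma–Poisson conjugacy, the posterior is Gamma(α + Σx, β + Σt) = Gamma(5 + 148, 3 + 21) = Gamma(153, 24).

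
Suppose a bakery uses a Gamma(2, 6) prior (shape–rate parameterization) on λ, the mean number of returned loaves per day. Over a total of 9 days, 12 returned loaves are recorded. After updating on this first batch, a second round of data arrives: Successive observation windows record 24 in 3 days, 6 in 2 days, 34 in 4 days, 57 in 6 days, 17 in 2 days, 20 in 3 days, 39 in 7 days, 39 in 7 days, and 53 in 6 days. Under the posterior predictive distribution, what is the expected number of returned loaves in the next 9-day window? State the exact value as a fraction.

2727/55

Total count 12 over total exposure 9 days.
After the first batch: Gamma(2 + 12, 6 + 9) = Gamma(14, 15).
Total count: 24 + 6 + 34 + 57 + 17 + 20 + 39 + 39 + 53 = 289.
Total exposure: 3 + 2 + 4 + 6 + 2 + 3 + 7 + 7 + 6 = 40 days.
After the second batch: Gamma(14 + 289, 15 + 40) = Gamma(303, 55).
Predictive mean over a 9-day window = T·E[λ|data] = 9·303/55 = 2727/55.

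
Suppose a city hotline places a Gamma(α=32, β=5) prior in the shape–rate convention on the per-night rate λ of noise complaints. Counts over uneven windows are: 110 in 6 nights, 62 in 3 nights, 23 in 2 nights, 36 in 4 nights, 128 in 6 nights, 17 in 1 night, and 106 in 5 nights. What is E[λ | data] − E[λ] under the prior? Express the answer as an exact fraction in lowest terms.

773/80

Total count: 110 + 62 + 23 + 36 + 128 + 17 + 106 = 482.
Total exposure: 6 + 3 + 2 + 4 + 6 + 1 + 5 = 27 nights.
Gamma(α, β) with Poisson data over total exposure Σt gives posterior Gamma(α+Σx, β+Σt) = Gamma(514, 32).
Posterior mean = 514/32 = 257/16; prior mean = 32/5 = 32/5. Difference = 257/16 − 32/5 = 773/80.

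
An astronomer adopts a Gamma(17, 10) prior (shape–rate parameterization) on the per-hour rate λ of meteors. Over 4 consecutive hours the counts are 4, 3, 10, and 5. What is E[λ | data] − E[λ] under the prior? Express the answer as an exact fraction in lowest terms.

38/35

Total count: 4 + 3 + 10 + 5 = 22.
Total exposure: 4 hours.
Conjugate update: add total count to the shape and total exposure to the rate, giving Gamma(39, 14).
Posterior mean = 39/14 = 39/14; prior mean = 17/10 = 17/10. Difference = 39/14 − 17/10 = 38/35.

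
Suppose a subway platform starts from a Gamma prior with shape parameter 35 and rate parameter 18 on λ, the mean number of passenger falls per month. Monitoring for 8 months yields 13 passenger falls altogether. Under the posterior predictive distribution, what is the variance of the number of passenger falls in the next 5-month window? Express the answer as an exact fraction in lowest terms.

1860/169

Total count 13 over total exposure 8 months.
Conjugate update: add total count to the shape and total exposure to the rate, giving Gamma(48, 26).
The posterior predictive for a window of length T is Negative Binomial with variance T·α'·(β'+T)/β'² = 5·48·31/676 = 1860/169.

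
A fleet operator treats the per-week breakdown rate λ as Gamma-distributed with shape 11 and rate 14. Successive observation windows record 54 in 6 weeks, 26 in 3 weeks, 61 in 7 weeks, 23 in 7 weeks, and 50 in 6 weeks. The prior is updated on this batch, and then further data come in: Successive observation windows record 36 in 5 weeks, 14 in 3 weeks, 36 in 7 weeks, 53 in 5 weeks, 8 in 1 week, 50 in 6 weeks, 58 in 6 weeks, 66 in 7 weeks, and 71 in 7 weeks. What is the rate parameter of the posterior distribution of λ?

90

Total count: 54 + 26 + 61 + 23 + 50 = 214.
Total exposure: 6 + 3 + 7 + 7 + 6 = 29 weeks.
After the first batch: Gamma(11 + 214, 14 + 29) = Gamma(225, 43).
Total count: 36 + 14 + 36 + 53 + 8 + 50 + 58 + 66 + 71 = 392.
Total exposure: 5 + 3 + 7 + 5 + 1 + 6 + 6 + 7 + 7 = 47 weeks.
After the second batch: Gamma(225 + 392, 43 + 47) = Gamma(617, 90).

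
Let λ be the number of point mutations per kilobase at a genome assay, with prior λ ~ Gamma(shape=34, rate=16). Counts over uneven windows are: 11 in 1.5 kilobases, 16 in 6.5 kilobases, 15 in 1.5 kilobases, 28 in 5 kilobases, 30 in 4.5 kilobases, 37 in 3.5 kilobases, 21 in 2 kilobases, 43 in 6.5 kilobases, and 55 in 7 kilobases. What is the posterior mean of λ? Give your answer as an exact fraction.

Total count: 11 + 16 + 15 + 28 + 30 + 37 + 21 + 43 + 55 = 256.
Total exposure: 1.5 + 6.5 + 1.5 + 5 + 4.5 + 3.5 + 2 + 6.5 + 7 = 38 kilobases.
By Gamma–Poisson conjugacy, the posterior is Gamma(α + Σx, β + Σt) = Gamma(34 + 256, 16 + 38) = Gamma(290, 54).
Posterior mean = α'/β' = 290/54 = 145/27.

145/27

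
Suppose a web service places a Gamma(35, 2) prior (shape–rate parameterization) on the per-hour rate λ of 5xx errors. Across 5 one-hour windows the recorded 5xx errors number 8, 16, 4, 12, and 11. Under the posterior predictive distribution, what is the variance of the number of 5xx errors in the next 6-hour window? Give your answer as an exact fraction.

Total count: 8 + 16 + 4 + 12 + 11 = 51.
Total exposure: 5 hours.
The Gamma prior is conjugate for the Poisson rate, so λ | data ~ Gamma(35+51, 2+5) = Gamma(86, 7).
The posterior predictive for a window of length T is Negative Binomial with variance T·α'·(β'+T)/β'² = 6·86·13/49 = 6708/49.

6708/49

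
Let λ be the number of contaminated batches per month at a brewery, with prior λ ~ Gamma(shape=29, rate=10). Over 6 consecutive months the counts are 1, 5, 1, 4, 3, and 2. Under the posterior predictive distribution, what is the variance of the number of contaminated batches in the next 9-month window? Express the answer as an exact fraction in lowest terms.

10125/256

Total count: 1 + 5 + 1 + 4 + 3 + 2 = 16.
Total exposure: 6 months.
Conjugate update: add total count to the shape and total exposure to the rate, giving Gamma(45, 16).
The posterior predictive for a window of length T is Negative Binomial with variance T·α'·(β'+T)/β'² = 9·45·25/256 = 10125/256.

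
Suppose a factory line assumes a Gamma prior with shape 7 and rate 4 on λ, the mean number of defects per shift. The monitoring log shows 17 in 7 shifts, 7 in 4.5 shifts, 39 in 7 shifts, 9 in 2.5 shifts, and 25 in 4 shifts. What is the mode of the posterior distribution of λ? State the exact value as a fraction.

103/29

Total count: 17 + 7 + 39 + 9 + 25 = 97.
Total exposure: 7 + 4.5 + 7 + 2.5 + 4 = 25 shifts.
Conjugate update: add total count to the shape and total exposure to the rate, giving Gamma(104, 29).
Posterior mode = (α'−1)/β' = 103/29.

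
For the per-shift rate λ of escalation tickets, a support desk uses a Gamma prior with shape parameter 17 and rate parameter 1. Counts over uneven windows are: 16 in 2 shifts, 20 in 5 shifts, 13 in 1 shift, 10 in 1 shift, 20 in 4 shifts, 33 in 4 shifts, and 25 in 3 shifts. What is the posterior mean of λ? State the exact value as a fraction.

Total count: 16 + 20 + 13 + 10 + 20 + 33 + 25 = 137.
Total exposure: 2 + 5 + 1 + 1 + 4 + 4 + 3 = 20 shifts.
By Gamma–Poisson conjugacy, the posterior is Gamma(α + Σx, β + Σt) = Gamma(17 + 137, 1 + 20) = Gamma(154, 21).
Posterior mean = α'/β' = 154/21 = 22/3.

22/3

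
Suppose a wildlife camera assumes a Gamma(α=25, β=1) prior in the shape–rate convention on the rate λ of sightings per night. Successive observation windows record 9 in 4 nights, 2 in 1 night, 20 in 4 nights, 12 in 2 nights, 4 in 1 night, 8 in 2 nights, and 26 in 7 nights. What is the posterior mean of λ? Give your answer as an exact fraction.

Total count: 9 + 2 + 20 + 12 + 4 + 8 + 26 = 81.
Total exposure: 4 + 1 + 4 + 2 + 1 + 2 + 7 = 21 nights.
Gamma(α, β) with Poisson data over total exposure Σt gives posterior Gamma(α+Σx, β+Σt) = Gamma(106, 22).
Posterior mean = α'/β' = 106/22 = 53/11.

53/11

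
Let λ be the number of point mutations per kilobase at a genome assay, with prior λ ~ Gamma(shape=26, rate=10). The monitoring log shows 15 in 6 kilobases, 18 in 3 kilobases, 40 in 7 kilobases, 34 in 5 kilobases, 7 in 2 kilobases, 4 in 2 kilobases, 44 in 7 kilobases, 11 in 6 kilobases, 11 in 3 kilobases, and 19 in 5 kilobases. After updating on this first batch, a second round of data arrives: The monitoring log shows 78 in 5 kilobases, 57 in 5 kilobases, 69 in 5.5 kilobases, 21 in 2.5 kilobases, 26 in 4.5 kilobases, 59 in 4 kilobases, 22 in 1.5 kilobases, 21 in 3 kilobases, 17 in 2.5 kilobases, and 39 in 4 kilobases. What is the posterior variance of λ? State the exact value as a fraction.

232/3179

Total count: 15 + 18 + 40 + 34 + 7 + 4 + 44 + 11 + 11 + 19 = 203.
Total exposure: 6 + 3 + 7 + 5 + 2 + 2 + 7 + 6 + 3 + 5 = 46 kilobases.
After the first batch: Gamma(26 + 203, 10 + 46) = Gamma(229, 56).
Total count: 78 + 57 + 69 + 21 + 26 + 59 + 22 + 21 + 17 + 39 = 409.
Total exposure: 5 + 5 + 5.5 + 2.5 + 4.5 + 4 + 1.5 + 3 + 2.5 + 4 = 37.5 kilobases.
After the second batch: Gamma(229 + 409, 56 + 37.5) = Gamma(638, 187/2).
Posterior variance = α'/β'² = 638/(34969/4) = 232/3179.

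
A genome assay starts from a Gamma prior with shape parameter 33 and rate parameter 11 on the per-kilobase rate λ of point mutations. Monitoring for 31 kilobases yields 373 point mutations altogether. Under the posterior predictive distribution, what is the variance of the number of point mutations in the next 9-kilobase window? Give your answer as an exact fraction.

Total count 373 over total exposure 31 kilobases.
The Gamma prior is conjugate for the Poisson rate, so λ | data ~ Gamma(33+373, 11+31) = Gamma(406, 42).
The posterior predictive for a window of length T is Negative Binomial with variance T·α'·(β'+T)/β'² = 9·406·51/1764 = 1479/14.

1479/14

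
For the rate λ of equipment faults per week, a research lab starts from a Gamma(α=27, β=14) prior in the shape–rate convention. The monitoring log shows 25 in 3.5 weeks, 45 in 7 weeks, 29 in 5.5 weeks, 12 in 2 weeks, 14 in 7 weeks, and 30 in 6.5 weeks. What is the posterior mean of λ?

4

Total count: 25 + 45 + 29 + 12 + 14 + 30 = 155.
Total exposure: 3.5 + 7 + 5.5 + 2 + 7 + 6.5 = 31.5 weeks.
Posterior: α' = 27 + 155 = 182, β' = 14 + 31.5 = 91/2.
Posterior mean = α'/β' = 182/(91/2) = 4.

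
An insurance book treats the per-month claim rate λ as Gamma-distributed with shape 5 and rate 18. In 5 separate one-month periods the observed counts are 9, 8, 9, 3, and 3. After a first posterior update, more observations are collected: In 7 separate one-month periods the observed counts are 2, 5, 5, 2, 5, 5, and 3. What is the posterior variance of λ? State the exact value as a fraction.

16/225

Total count: 9 + 8 + 9 + 3 + 3 = 32.
Total exposure: 5 months.
After the first batch: Gamma(5 + 32, 18 + 5) = Gamma(37, 23).
Total count: 2 + 5 + 5 + 2 + 5 + 5 + 3 = 27.
Total exposure: 7 months.
After the second batch: Gamma(37 + 27, 23 + 7) = Gamma(64, 30).
Posterior variance = α'/β'² = 64/900 = 16/225.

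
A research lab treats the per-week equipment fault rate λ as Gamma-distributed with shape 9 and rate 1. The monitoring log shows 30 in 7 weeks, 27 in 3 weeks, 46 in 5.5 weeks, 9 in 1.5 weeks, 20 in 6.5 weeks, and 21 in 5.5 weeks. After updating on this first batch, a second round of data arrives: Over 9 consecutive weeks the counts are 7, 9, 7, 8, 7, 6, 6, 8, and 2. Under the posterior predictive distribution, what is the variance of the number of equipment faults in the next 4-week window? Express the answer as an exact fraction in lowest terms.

12728/507

Total count: 30 + 27 + 46 + 9 + 20 + 21 = 153.
Total exposure: 7 + 3 + 5.5 + 1.5 + 6.5 + 5.5 = 29 weeks.
After the first batch: Gamma(9 + 153, 1 + 29) = Gamma(162, 30).
Total count: 7 + 9 + 7 + 8 + 7 + 6 + 6 + 8 + 2 = 60.
Total exposure: 9 weeks.
After the second batch: Gamma(162 + 60, 30 + 9) = Gamma(222, 39).
The posterior predictive for a window of length T is Negative Binomial with variance T·α'·(β'+T)/β'² = 4·222·43/1521 = 12728/507.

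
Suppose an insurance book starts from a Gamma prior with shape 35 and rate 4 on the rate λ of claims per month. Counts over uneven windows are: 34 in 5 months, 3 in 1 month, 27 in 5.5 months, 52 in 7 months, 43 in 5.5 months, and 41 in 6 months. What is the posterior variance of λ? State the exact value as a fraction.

235/1156

Total count: 34 + 3 + 27 + 52 + 43 + 41 = 200.
Total exposure: 5 + 1 + 5.5 + 7 + 5.5 + 6 = 30 months.
Conjugate update: add total count to the shape and total exposure to the rate, giving Gamma(235, 34).
Posterior variance = α'/β'² = 235/1156.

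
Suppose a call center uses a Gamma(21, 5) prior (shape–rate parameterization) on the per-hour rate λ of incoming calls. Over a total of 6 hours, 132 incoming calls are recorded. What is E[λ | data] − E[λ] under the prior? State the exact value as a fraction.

Total count 132 over total exposure 6 hours.
Gamma(α, β) with Poisson data over total exposure Σt gives posterior Gamma(α+Σx, β+Σt) = Gamma(153, 11).
Posterior mean = 153/11 = 153/11; prior mean = 21/5 = 21/5. Difference = 153/11 − 21/5 = 534/55.

534/55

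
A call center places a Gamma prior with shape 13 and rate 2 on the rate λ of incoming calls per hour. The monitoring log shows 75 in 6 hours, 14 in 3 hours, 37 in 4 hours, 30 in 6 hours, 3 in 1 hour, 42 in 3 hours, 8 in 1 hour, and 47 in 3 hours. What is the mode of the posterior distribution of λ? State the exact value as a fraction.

Total count: 75 + 14 + 37 + 30 + 3 + 42 + 8 + 47 = 256.
Total exposure: 6 + 3 + 4 + 6 + 1 + 3 + 1 + 3 = 27 hours.
Posterior: α' = 13 + 256 = 269, β' = 2 + 27 = 29.
Posterior mode = (α'−1)/β' = 268/29.

268/29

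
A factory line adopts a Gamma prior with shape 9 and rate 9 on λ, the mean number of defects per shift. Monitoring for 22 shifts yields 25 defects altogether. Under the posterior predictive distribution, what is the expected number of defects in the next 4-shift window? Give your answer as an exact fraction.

Total count 25 over total exposure 22 shifts.
The Gamma prior is conjugate for the Poisson rate, so λ | data ~ Gamma(9+25, 9+22) = Gamma(34, 31).
Predictive mean over a 4-shift window = T·E[λ|data] = 4·34/31 = 136/31.

136/31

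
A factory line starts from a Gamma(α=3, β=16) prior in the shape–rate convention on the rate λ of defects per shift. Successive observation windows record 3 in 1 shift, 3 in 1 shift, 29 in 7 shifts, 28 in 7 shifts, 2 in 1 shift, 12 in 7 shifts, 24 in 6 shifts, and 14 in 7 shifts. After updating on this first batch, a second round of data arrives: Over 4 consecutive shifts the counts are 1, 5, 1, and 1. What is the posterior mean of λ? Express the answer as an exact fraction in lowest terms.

Total count: 3 + 3 + 29 + 28 + 2 + 12 + 24 + 14 = 115.
Total exposure: 1 + 1 + 7 + 7 + 1 + 7 + 6 + 7 = 37 shifts.
After the first batch: Gamma(3 + 115, 16 + 37) = Gamma(118, 53).
Total count: 1 + 5 + 1 + 1 = 8.
Total exposure: 4 shifts.
After the second batch: Gamma(118 + 8, 53 + 4) = Gamma(126, 57).
Posterior mean = α'/β' = 126/57 = 42/19.

42/19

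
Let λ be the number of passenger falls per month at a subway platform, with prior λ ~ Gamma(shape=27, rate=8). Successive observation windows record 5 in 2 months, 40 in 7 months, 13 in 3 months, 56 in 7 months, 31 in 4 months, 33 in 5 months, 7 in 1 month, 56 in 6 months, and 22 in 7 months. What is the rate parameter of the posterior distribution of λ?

Total count: 5 + 40 + 13 + 56 + 31 + 33 + 7 + 56 + 22 = 263.
Total exposure: 2 + 7 + 3 + 7 + 4 + 5 + 1 + 6 + 7 = 42 months.
Gamma(α, β) with Poisson data over total exposure Σt gives posterior Gamma(α+Σx, β+Σt) = Gamma(290, 50).

50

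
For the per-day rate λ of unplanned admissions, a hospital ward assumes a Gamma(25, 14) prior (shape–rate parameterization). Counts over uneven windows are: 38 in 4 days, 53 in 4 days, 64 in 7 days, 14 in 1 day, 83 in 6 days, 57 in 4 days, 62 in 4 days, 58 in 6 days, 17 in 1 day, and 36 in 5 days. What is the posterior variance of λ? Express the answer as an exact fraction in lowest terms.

507/3136

Total count: 38 + 53 + 64 + 14 + 83 + 57 + 62 + 58 + 17 + 36 = 482.
Total exposure: 4 + 4 + 7 + 1 + 6 + 4 + 4 + 6 + 1 + 5 = 42 days.
By Gamma–Poisson conjugacy, the posterior is Gamma(α + Σx, β + Σt) = Gamma(25 + 482, 14 + 42) = Gamma(507, 56).
Posterior variance = α'/β'² = 507/3136.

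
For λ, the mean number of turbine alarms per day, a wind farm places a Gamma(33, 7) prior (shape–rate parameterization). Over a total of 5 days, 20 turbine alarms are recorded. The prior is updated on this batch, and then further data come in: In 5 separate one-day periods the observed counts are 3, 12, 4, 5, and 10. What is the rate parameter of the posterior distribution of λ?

Total count 20 over total exposure 5 days.
After the first batch: Gamma(33 + 20, 7 + 5) = Gamma(53, 12).
Total count: 3 + 12 + 4 + 5 + 10 = 34.
Total exposure: 5 days.
After the second batch: Gamma(53 + 34, 12 + 5) = Gamma(87, 17).

17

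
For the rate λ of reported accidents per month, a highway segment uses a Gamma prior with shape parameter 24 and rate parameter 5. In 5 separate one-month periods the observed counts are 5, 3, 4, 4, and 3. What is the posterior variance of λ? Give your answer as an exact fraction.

43/100

Total count: 5 + 3 + 4 + 4 + 3 = 19.
Total exposure: 5 months.
The Gamma prior is conjugate for the Poisson rate, so λ | data ~ Gamma(24+19, 5+5) = Gamma(43, 10).
Posterior variance = α'/β'² = 43/100.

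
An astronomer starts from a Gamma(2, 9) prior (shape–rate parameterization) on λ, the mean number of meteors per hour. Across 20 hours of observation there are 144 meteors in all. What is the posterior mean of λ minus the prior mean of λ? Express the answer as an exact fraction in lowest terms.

1256/261

Total count 144 over total exposure 20 hours.
Conjugate update: add total count to the shape and total exposure to the rate, giving Gamma(146, 29).
Posterior mean = 146/29 = 146/29; prior mean = 2/9 = 2/9. Difference = 146/29 − 2/9 = 1256/261.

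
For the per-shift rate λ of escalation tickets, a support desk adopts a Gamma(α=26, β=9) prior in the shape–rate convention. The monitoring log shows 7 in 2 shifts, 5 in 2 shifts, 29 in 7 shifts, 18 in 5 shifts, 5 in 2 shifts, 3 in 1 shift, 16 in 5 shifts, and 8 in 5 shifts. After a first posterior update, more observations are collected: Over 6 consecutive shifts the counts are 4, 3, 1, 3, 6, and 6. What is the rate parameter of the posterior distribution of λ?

Total count: 7 + 5 + 29 + 18 + 5 + 3 + 16 + 8 = 91.
Total exposure: 2 + 2 + 7 + 5 + 2 + 1 + 5 + 5 = 29 shifts.
After the first batch: Gamma(26 + 91, 9 + 29) = Gamma(117, 38).
Total count: 4 + 3 + 1 + 3 + 6 + 6 = 23.
Total exposure: 6 shifts.
After the second batch: Gamma(117 + 23, 38 + 6) = Gamma(140, 44).

44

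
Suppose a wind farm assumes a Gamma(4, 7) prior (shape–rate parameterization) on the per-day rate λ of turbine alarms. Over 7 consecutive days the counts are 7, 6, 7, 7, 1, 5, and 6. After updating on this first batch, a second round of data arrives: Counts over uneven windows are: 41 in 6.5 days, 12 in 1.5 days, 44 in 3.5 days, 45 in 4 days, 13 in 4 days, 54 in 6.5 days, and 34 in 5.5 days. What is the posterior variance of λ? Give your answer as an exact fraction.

88/637

Total count: 7 + 6 + 7 + 7 + 1 + 5 + 6 = 39.
Total exposure: 7 days.
After the first batch: Gamma(4 + 39, 7 + 7) = Gamma(43, 14).
Total count: 41 + 12 + 44 + 45 + 13 + 54 + 34 = 243.
Total exposure: 6.5 + 1.5 + 3.5 + 4 + 4 + 6.5 + 5.5 = 31.5 days.
After the second batch: Gamma(43 + 243, 14 + 31.5) = Gamma(286, 91/2).
Posterior variance = α'/β'² = 286/(8281/4) = 88/637.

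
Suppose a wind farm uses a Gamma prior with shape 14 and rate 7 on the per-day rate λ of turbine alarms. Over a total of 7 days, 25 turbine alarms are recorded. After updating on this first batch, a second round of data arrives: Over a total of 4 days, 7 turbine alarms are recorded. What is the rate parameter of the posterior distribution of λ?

Total count 25 over total exposure 7 days.
After the first batch: Gamma(14 + 25, 7 + 7) = Gamma(39, 14).
Total count 7 over total exposure 4 days.
After the second batch: Gamma(39 + 7, 14 + 4) = Gamma(46, 18).

18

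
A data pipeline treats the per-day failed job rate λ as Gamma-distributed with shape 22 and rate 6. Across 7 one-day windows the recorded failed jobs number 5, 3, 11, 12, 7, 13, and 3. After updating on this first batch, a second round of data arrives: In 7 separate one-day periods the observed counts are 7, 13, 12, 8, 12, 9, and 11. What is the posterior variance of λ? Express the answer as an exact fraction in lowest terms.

Total count: 5 + 3 + 11 + 12 + 7 + 13 + 3 = 54.
Total exposure: 7 days.
After the first batch: Gamma(22 + 54, 6 + 7) = Gamma(76, 13).
Total count: 7 + 13 + 12 + 8 + 12 + 9 + 11 = 72.
Total exposure: 7 days.
After the second batch: Gamma(76 + 72, 13 + 7) = Gamma(148, 20).
Posterior variance = α'/β'² = 148/400 = 37/100.

37/100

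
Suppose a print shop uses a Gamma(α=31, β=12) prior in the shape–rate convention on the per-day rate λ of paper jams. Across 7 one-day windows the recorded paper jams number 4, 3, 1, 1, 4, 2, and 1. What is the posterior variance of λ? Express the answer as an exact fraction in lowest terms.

Total count: 4 + 3 + 1 + 1 + 4 + 2 + 1 = 16.
Total exposure: 7 days.
The Gamma prior is conjugate for the Poisson rate, so λ | data ~ Gamma(31+16, 12+7) = Gamma(47, 19).
Posterior variance = α'/β'² = 47/361.

47/361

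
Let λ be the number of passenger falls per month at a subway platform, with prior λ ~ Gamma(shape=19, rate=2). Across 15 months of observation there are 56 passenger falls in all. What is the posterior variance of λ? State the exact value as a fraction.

75/289

Total count 56 over total exposure 15 months.
Conjugate update: add total count to the shape and total exposure to the rate, giving Gamma(75, 17).
Posterior variance = α'/β'² = 75/289.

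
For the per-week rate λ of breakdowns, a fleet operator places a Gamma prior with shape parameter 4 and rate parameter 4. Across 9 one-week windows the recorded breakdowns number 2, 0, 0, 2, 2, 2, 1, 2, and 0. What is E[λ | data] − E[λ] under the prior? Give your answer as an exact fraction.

2/13

Total count: 2 + 0 + 0 + 2 + 2 + 2 + 1 + 2 + 0 = 11.
Total exposure: 9 weeks.
The Gamma prior is conjugate for the Poisson rate, so λ | data ~ Gamma(4+11, 4+9) = Gamma(15, 13).
Posterior mean = 15/13 = 15/13; prior mean = 4/4 = 1. Difference = 15/13 − 1 = 2/13.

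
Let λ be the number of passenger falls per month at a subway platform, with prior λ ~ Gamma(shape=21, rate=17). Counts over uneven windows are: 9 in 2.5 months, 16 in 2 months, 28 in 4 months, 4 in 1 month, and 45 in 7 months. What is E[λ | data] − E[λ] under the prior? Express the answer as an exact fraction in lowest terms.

Total count: 9 + 16 + 28 + 4 + 45 = 102.
Total exposure: 2.5 + 2 + 4 + 1 + 7 = 16.5 months.
Posterior: α' = 21 + 102 = 123, β' = 17 + 16.5 = 67/2.
Posterior mean = 123/(67/2) = 246/67; prior mean = 21/17 = 21/17. Difference = 246/67 − 21/17 = 2775/1139.

2775/1139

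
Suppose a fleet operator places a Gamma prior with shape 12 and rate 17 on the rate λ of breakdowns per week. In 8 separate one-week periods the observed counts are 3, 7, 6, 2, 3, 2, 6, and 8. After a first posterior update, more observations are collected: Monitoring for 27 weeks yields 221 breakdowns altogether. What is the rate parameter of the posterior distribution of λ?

52

Total count: 3 + 7 + 6 + 2 + 3 + 2 + 6 + 8 = 37.
Total exposure: 8 weeks.
After the first batch: Gamma(12 + 37, 17 + 8) = Gamma(49, 25).
Total count 221 over total exposure 27 weeks.
After the second batch: Gamma(49 + 221, 25 + 27) = Gamma(270, 52).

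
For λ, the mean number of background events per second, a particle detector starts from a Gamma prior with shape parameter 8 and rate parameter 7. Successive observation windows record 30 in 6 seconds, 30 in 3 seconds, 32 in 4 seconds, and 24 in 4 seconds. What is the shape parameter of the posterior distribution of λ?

124

Total count: 30 + 30 + 32 + 24 = 116.
Total exposure: 6 + 3 + 4 + 4 = 17 seconds.
Gamma(α, β) with Poisson data over total exposure Σt gives posterior Gamma(α+Σx, β+Σt) = Gamma(124, 24).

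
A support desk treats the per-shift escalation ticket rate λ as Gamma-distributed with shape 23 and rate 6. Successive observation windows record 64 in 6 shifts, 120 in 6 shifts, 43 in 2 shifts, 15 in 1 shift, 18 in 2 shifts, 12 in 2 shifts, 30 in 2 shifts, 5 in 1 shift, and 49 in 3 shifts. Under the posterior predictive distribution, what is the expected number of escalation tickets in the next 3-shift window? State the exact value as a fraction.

1137/31

Total count: 64 + 120 + 43 + 15 + 18 + 12 + 30 + 5 + 49 = 356.
Total exposure: 6 + 6 + 2 + 1 + 2 + 2 + 2 + 1 + 3 = 25 shifts.
By Gamma–Poisson conjugacy, the posterior is Gamma(α + Σx, β + Σt) = Gamma(23 + 356, 6 + 25) = Gamma(379, 31).
Predictive mean over a 3-shift window = T·E[λ|data] = 3·379/31 = 1137/31.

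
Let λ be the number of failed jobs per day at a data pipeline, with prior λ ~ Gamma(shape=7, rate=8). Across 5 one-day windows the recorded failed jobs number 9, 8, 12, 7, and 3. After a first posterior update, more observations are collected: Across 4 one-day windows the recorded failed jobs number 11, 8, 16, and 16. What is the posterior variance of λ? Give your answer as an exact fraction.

97/289

Total count: 9 + 8 + 12 + 7 + 3 = 39.
Total exposure: 5 days.
After the first batch: Gamma(7 + 39, 8 + 5) = Gamma(46, 13).
Total count: 11 + 8 + 16 + 16 = 51.
Total exposure: 4 days.
After the second batch: Gamma(46 + 51, 13 + 4) = Gamma(97, 17).
Posterior variance = α'/β'² = 97/289.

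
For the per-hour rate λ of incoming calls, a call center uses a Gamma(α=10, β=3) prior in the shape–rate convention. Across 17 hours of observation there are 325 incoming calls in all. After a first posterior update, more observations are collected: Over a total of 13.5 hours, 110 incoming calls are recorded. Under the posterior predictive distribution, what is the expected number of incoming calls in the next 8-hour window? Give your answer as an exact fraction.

7120/67

Total count 325 over total exposure 17 hours.
After the first batch: Gamma(10 + 325, 3 + 17) = Gamma(335, 20).
Total count 110 over total exposure 13.5 hours.
After the second batch: Gamma(335 + 110, 20 + 13.5) = Gamma(445, 67/2).
Predictive mean over an 8-hour window = T·E[λ|data] = 8·445/(67/2) = 7120/67.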